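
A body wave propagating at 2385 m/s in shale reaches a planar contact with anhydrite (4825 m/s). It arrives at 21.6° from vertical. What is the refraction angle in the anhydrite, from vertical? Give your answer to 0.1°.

Snell's law: sin θ₂ = (V₂/V₁)·sin θ₁ = (4825/2385)·sin 21.6° = 0.7447.
θ₂ = arcsin 0.7447 = 48.14° from the normal.

48.1°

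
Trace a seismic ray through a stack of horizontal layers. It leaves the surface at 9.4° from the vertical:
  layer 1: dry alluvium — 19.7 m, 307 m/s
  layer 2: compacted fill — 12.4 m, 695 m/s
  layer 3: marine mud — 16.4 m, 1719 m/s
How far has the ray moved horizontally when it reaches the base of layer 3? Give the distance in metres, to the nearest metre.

45 m

p = sin θ₁/V₁ = sin 9.4°/307 = 5.3201e-04 s/m is conserved through the stack.
Layer 1: θ = 9.40°; offset = 19.7·tan 9.40° = 3.261 m.
Layer 2: sin θ = p·695 = 0.3697 → θ = 21.70°; offset = 12.4·tan 21.70° = 4.935 m.
Layer 3: sin θ = p·1719 = 0.9145 → θ = 66.14°; offset = 16.4·tan 66.14° = 37.074 m.
Summing the layer offsets gives 45.270 m.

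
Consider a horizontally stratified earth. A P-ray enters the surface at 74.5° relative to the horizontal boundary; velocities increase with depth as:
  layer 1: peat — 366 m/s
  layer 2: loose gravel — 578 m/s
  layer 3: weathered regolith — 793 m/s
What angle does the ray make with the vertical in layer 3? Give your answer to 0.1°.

From the normal: θ₁ = 90° − 74.5° = 15.5°.
Ray parameter p = sin 15.5° / 366 = 7.3016e-04 s/m.
sin θ_3 = p·V_3 = 7.3016e-04 × 793 = 0.5790.
θ_3 = arcsin 0.5790 = 35.38°.

35.4°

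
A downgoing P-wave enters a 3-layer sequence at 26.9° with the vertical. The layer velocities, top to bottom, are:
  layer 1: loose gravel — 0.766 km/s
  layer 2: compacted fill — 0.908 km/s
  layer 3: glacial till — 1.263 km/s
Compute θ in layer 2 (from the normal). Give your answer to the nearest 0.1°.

32.4°

Ray parameter p = sin 26.9° / 0.766 = 5.9065e-01 s/km.
sin θ_2 = p·V_2 = 5.9065e-01 × 0.908 = 0.5363.
θ_2 = arcsin 0.5363 = 32.43°.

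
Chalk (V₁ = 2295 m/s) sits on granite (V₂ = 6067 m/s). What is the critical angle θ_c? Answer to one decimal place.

Critical incidence: sin θ_c = V₁/V₂ = 2295/6067 = 0.3783.
θ_c = arcsin 0.3783 = 22.23°.

22.2°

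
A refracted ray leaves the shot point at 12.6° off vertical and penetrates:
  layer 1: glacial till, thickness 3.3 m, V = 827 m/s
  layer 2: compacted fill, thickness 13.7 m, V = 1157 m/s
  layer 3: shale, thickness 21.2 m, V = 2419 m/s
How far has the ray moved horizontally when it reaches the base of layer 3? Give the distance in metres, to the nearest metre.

Apply Snell's law at each interface; in layer i the horizontal offset is hᵢ·tan θᵢ.
Layer 1: θ = 12.60°; offset = 3.3·tan 12.60° = 0.738 m.
Layer 2: sin θ = 1157·sin 12.6°/827 = 0.3052, θ = 17.77°; offset = 13.7·tan 17.77° = 4.391 m.
Layer 3: sin θ = 2419·sin 12.6°/827 = 0.6381, θ = 39.65°; offset = 21.2·tan 39.65° = 17.568 m.
Summing the layer offsets gives 22.697 m.

23 m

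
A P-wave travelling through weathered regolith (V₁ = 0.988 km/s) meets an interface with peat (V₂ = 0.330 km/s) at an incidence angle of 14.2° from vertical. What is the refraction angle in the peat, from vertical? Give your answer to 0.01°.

4.70°

Snell's law: sin θ₂ = (V₂/V₁)·sin θ₁ = (0.330/0.988)·sin 14.2° = 0.0819.
θ₂ = sin⁻¹(0.0819) = 4.70° (from vertical).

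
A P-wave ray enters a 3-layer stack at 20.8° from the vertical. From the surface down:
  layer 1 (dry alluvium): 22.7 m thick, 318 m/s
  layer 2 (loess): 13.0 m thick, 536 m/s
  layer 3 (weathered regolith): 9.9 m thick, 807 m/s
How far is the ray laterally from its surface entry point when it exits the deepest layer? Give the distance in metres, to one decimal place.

38.9 m

Ray parameter p = sin 20.8° / 318 m/s = 1.1167e-03 s/m.
Layer 1: θ = 20.80°; offset = 22.7·tan 20.80° = 8.623 m.
Layer 2: sin θ = p·536 = 0.5985 → θ = 36.77°; offset = 13.0·tan 36.77° = 9.713 m.
Layer 3: sin θ = p·807 = 0.9012 → θ = 64.31°; offset = 9.9·tan 64.31° = 20.582 m.
Total horizontal offset = 38.918 m.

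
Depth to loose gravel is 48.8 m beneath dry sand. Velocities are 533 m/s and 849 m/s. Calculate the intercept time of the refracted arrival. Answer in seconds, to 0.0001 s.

θ_c = arcsin(V₁/V₂) = arcsin(533/849) = 38.89°; cos θ_c = 0.7784.
tᵢ = 2h·cos θ_c / V₁ = 2·48.8·0.7784 / 533 = 0.14253 s.

0.1425 s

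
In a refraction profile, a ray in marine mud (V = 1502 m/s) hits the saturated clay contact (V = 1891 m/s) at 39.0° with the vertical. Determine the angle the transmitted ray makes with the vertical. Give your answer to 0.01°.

Snell's law: sin θ₂ = (V₂/V₁)·sin θ₁ = (1891/1502)·sin 39.0° = 0.7923.
θ₂ = arcsin 0.7923 = 52.40° from the normal.

52.40°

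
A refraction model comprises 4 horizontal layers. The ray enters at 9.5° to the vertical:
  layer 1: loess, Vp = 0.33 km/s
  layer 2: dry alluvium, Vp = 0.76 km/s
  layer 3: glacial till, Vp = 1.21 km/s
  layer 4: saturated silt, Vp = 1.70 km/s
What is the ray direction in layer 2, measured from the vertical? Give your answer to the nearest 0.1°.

Snell's law across each interface conserves sin θ / V, so sin θ_2 = V_2·sin θ₁/V₁.
sin θ_2 = 0.76 × sin 9.5° / 0.33 = 0.3801.
θ_2 = arcsin 0.3801 = 22.34°.

22.3°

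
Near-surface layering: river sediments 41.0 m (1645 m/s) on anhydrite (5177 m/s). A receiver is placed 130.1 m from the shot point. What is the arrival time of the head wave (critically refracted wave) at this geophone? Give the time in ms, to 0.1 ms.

θ_c = arcsin(V₁/V₂) = arcsin(1645/5177) = 18.53°, cos θ_c = 0.9482.
Intercept time tᵢ = 2h cos θ_c / V₁ = 2·41.0·0.9482/1645 = 0.04726 s.
t = x/V₂ + tᵢ = 130.1/5177 + 0.04726 = 0.07239 s.

72.4 ms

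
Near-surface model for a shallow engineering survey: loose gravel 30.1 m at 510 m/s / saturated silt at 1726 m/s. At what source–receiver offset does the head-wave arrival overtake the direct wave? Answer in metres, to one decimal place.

x_cross = 2h·√((V₂+V₁)/(V₂−V₁)).
(V₂+V₁)/(V₂−V₁) = (1726+510)/(1726−510) = 1.8388; √ = 1.3560.
x_cross = 2·30.1·1.3560 = 81.63 m.

81.6 m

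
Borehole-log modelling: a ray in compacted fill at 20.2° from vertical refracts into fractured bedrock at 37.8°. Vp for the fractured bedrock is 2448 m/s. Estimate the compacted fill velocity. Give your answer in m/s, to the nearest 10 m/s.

1380 m/s

sin 20.2° = 0.3453; sin 37.8° = 0.6129.
V₁ = V₂·(sin θ₁/sin θ₂) = 2448·(0.3453/0.6129) = 1379.15 m/s.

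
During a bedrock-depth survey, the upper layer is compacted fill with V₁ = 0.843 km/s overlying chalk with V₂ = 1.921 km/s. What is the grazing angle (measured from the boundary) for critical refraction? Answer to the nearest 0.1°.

64.0°

Critical incidence: sin θ_c = V₁/V₂ = 0.843/1.921 = 0.4388.
θ_c = arcsin 0.4388 = 26.03°.
Measured from the interface: 90° − 26.03° = 63.97°.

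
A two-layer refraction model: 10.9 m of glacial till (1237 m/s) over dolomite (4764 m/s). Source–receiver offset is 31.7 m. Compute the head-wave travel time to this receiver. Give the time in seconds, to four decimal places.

t = x/V₂ + 2h·√(V₂²−V₁²)/(V₁V₂).
√(V₂²−V₁²) = √(4764²−1237²) = 4600.6 m/s; delay term = 2·10.9·4600.6/(1237·4764) = 0.01702 s.
t = 31.7/4764 + 0.01702 = 0.02367 s.

0.0237 s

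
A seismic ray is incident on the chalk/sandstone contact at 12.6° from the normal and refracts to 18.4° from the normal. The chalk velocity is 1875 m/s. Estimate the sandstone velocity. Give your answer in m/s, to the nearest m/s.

Snell's law: sin 12.6°/V₁ = sin 18.4°/V₂.
V₂ = V₁·sin 18.4°/sin 12.6° = 1875 × 1.4470 = 2713.09 m/s.

2713 m/s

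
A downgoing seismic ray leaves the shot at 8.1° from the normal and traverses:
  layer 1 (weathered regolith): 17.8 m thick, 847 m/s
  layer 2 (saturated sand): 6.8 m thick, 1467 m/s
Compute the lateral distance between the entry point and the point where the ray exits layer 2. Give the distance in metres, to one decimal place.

4.2 m

Ray parameter p = sin 8.1° / 847 m/s = 1.6635e-04 s/m.
Layer 1: θ = 8.10°; offset = 17.8·tan 8.10° = 2.533 m.
Layer 2: sin θ = p·1467 = 0.2440 → θ = 14.13°; offset = 6.8·tan 14.13° = 1.711 m.
Total horizontal offset = 4.245 m.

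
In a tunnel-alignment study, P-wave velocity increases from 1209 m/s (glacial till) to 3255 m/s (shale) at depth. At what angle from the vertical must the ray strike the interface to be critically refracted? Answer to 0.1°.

21.8°

At critical incidence the refracted ray runs along the interface (θ₂ = 90°), so sin θ_c = V₁/V₂.
θ_c = arcsin(1209/3255) = arcsin 0.3714 = 21.80°.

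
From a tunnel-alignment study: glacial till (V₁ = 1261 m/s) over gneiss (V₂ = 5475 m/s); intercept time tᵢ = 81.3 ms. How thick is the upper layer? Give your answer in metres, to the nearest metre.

h = tᵢ·V₁·V₂ / (2·√(V₂²−V₁²)).
√(V₂²−V₁²) = √(5475² − 1261²) = 5327.8 m/s.
h = 0.0813 s × 1261 × 5475 / (2 × 5327.8) = 52.68 m.

53 m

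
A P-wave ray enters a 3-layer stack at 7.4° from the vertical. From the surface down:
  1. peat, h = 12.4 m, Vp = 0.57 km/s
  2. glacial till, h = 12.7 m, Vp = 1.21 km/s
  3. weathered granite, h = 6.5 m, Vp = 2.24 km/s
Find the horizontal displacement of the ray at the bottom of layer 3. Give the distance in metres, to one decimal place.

Ray parameter p = sin 7.4° / 0.57 km/s = 2.2596e-01 s/km.
Layer 1: θ = 7.40°; offset = 12.4·tan 7.40° = 1.610 m.
Layer 2: sin θ = p·1.21 = 0.2734 → θ = 15.87°; offset = 12.7·tan 15.87° = 3.610 m.
Layer 3: sin θ = p·2.24 = 0.5061 → θ = 30.41°; offset = 6.5·tan 30.41° = 3.815 m.
Summing the layer offsets gives 9.035 m.

9.0 m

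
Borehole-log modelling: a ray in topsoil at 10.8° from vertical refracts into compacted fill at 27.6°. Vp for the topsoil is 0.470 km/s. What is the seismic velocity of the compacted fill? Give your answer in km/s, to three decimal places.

Snell's law: sin 10.8°/V₁ = sin 27.6°/V₂.
V₂ = V₁·sin 27.6°/sin 10.8° = 0.470 × 2.4725 = 1.162 km/s.

1.162 km/s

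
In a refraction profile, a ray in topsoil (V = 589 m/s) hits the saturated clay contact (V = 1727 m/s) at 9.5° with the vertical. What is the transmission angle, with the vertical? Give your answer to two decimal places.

sin θ₁/V₁ = sin θ₂/V₂ ⇒ sin θ₂ = 1727·sin 9.5°/589 = 1727·0.1650/589 = 0.4839.
θ₂ = sin⁻¹(0.4839) = 28.94° (from vertical).

28.94°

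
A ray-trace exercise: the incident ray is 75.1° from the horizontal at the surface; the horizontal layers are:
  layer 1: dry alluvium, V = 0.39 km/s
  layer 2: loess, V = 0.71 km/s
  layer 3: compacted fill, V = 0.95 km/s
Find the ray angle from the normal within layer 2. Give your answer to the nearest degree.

From the normal: θ₁ = 90° − 75.1° = 14.9°.
Snell's law across each interface conserves sin θ / V, so sin θ_2 = V_2·sin θ₁/V₁.
sin θ_2 = 0.71 × sin 14.9° / 0.39 = 0.4681.
θ_2 = arcsin 0.4681 = 27.91°.

28°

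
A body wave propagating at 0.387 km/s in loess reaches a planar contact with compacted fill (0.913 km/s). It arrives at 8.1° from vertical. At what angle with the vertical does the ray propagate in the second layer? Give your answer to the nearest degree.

19°

sin θ₁/V₁ = sin θ₂/V₂ ⇒ sin θ₂ = 0.913·sin 8.1°/0.387 = 0.913·0.1409/0.387 = 0.3324.
θ₂ = arcsin 0.3324 = 19.42° from the normal.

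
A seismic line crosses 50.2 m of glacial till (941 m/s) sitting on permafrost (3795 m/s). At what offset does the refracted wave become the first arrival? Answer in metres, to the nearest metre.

x_cross = 2h·√((V₂+V₁)/(V₂−V₁)).
(V₂+V₁)/(V₂−V₁) = (3795+941)/(3795−941) = 1.6594; √ = 1.2882.
x_cross = 2·50.2·1.2882 = 129.33 m.

129 m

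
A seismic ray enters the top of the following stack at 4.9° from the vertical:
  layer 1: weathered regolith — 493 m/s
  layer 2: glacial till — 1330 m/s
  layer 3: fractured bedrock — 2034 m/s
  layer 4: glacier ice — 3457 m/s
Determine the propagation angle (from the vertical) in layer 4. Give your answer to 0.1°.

36.8°

Ray parameter p = sin 4.9° / 493 = 1.7326e-04 s/m.
sin θ_4 = p·V_4 = 1.7326e-04 × 3457 = 0.5990.
θ_4 = arcsin 0.5990 = 36.80°.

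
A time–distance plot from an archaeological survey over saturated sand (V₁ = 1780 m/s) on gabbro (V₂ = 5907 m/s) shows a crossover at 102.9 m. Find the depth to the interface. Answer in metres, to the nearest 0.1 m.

37.7 m

h = (x_cross/2)·√((V₂−V₁)/(V₂+V₁)).
(V₂−V₁)/(V₂+V₁) = (5907−1780)/(5907+1780) = 0.5369; √ = 0.7327.
h = (102.9/2)·0.7327 = 37.70 m.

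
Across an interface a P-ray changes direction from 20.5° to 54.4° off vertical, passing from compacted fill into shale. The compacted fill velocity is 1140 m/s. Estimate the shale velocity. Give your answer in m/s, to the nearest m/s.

2647 m/s

Snell's law: sin 20.5°/V₁ = sin 54.4°/V₂.
V₂ = V₁·sin 54.4°/sin 20.5° = 1140 × 2.3218 = 2646.82 m/s.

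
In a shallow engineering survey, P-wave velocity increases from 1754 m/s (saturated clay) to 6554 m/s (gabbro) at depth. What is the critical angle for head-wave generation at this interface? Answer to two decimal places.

Critical incidence: sin θ_c = V₁/V₂ = 1754/6554 = 0.2676.
θ_c = arcsin 0.2676 = 15.52°.

15.52°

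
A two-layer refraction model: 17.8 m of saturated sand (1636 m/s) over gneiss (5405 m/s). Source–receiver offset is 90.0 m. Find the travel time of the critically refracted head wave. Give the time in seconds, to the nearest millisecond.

0.037 s

θ_c = arcsin(V₁/V₂) = arcsin(1636/5405) = 17.62°, cos θ_c = 0.9531.
Intercept time tᵢ = 2h cos θ_c / V₁ = 2·17.8·0.9531/1636 = 0.02074 s.
t = x/V₂ + tᵢ = 90.0/5405 + 0.02074 = 0.03739 s.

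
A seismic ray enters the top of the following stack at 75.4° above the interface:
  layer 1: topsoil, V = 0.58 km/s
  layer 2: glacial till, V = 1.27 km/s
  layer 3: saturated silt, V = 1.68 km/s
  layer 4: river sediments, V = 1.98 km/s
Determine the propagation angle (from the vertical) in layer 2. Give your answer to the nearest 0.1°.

From the normal: θ₁ = 90° − 75.4° = 14.6°.
Ray parameter p = sin 14.6° / 0.58 = 4.3460e-01 s/km.
sin θ_2 = p·V_2 = 4.3460e-01 × 1.27 = 0.5519.
θ_2 = arcsin 0.5519 = 33.50°.

33.5°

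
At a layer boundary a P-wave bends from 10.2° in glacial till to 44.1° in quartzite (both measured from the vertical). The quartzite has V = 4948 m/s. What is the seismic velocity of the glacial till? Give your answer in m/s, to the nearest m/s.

1259 m/s

sin 10.2° = 0.1771; sin 44.1° = 0.6959.
V₁ = V₂·(sin θ₁/sin θ₂) = 4948·(0.1771/0.6959) = 1259.09 m/s.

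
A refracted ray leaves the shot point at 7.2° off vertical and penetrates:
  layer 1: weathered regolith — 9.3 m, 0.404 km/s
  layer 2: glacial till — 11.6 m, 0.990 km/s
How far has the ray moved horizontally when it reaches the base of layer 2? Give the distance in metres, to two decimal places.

Ray parameter p = sin 7.2° / 0.404 km/s = 3.1023e-01 s/km.
Layer 1: θ = 7.20°; offset = 9.3·tan 7.20° = 1.1749 m.
Layer 2: sin θ = p·0.990 = 0.3071 → θ = 17.89°; offset = 11.6·tan 17.89° = 3.7436 m.
Total horizontal offset = 4.9185 m.

4.92 m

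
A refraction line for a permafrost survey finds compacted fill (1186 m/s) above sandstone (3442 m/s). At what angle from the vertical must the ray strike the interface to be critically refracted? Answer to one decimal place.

20.2°

At critical incidence the refracted ray runs along the interface (θ₂ = 90°), so sin θ_c = V₁/V₂.
θ_c = arcsin(1186/3442) = arcsin 0.3446 = 20.16°.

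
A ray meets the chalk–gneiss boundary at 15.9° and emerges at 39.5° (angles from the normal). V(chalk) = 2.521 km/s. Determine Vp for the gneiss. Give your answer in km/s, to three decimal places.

5.853 km/s

sin 15.9° = 0.2740; sin 39.5° = 0.6361.
V₂ = V₁·(sin θ₂/sin θ₁) = 2.521·(0.6361/0.2740) = 5.853 km/s.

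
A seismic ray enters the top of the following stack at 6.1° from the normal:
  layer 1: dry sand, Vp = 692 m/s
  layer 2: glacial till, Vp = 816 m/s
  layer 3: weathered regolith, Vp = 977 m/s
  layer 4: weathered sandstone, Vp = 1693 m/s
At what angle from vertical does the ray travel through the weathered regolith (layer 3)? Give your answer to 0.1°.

8.6°

Snell's law across each interface conserves sin θ / V, so sin θ_3 = V_3·sin θ₁/V₁.
sin θ_3 = 977 × sin 6.1° / 692 = 0.1500.
θ_3 = arcsin 0.1500 = 8.63°.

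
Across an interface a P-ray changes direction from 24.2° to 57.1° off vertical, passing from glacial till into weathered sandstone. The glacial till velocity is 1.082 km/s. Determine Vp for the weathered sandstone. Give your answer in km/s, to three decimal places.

sin 24.2° = 0.4099; sin 57.1° = 0.8396.
V₂ = V₁·(sin θ₂/sin θ₁) = 1.082·(0.8396/0.4099) = 2.216 km/s.

2.216 km/s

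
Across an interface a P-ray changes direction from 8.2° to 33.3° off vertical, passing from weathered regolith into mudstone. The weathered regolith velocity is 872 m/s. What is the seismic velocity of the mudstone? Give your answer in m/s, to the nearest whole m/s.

sin 8.2° = 0.1426; sin 33.3° = 0.5490.
V₂ = V₁·(sin θ₂/sin θ₁) = 872·(0.5490/0.1426) = 3356.60 m/s.

3357 m/s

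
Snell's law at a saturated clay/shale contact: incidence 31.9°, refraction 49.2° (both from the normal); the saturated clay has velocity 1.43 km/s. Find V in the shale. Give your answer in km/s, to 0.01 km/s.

2.05 km/s

Snell's law: sin 31.9°/V₁ = sin 49.2°/V₂.
V₂ = V₁·sin 49.2°/sin 31.9° = 1.43 × 1.4325 = 2.05 km/s.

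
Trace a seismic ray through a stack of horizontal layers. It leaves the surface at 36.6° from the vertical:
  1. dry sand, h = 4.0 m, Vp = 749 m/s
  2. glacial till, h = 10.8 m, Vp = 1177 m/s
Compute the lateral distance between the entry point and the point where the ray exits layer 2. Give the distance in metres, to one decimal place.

Ray parameter p = sin 36.6° / 749 m/s = 7.9603e-04 s/m.
Layer 1: θ = 36.60°; offset = 4.0·tan 36.60° = 2.971 m.
Layer 2: sin θ = p·1177 = 0.9369 → θ = 69.54°; offset = 10.8·tan 69.54° = 28.950 m.
Σ offsets = 31.920 m.

31.9 m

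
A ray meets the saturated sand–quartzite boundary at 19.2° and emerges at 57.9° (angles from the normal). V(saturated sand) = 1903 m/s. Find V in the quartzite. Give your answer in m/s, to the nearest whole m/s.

4902 m/s

Snell's law: sin 19.2°/V₁ = sin 57.9°/V₂.
V₂ = V₁·sin 57.9°/sin 19.2° = 1903 × 2.5759 = 4901.90 m/s.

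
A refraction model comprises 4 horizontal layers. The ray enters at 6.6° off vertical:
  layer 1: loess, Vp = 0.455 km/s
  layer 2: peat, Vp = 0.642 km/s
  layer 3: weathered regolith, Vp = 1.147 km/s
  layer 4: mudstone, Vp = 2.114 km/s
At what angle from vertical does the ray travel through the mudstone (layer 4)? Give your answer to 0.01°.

32.28°

Ray parameter p = sin 6.6° / 0.455 = 2.5261e-01 s/km.
sin θ_4 = p·V_4 = 2.5261e-01 × 2.114 = 0.5340.
θ_4 = arcsin 0.5340 = 32.28°.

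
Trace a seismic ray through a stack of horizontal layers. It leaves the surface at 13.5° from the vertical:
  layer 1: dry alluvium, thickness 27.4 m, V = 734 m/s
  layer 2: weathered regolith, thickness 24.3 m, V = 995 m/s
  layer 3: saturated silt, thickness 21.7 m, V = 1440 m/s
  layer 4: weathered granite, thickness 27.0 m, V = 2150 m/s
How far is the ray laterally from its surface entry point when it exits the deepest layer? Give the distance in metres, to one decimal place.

Apply Snell's law at each interface; in layer i the horizontal offset is hᵢ·tan θᵢ.
Layer 1: θ = 13.50°; offset = 27.4·tan 13.50° = 6.578 m.
Layer 2: sin θ = 995·sin 13.5°/734 = 0.3165, θ = 18.45°; offset = 24.3·tan 18.45° = 8.106 m.
Layer 3: sin θ = 1440·sin 13.5°/734 = 0.4580, θ = 27.26°; offset = 21.7·tan 27.26° = 11.180 m.
Layer 4: sin θ = 2150·sin 13.5°/734 = 0.6838, θ = 43.14°; offset = 27.0·tan 43.14° = 25.303 m.
Σ offsets = 51.167 m.

51.2 m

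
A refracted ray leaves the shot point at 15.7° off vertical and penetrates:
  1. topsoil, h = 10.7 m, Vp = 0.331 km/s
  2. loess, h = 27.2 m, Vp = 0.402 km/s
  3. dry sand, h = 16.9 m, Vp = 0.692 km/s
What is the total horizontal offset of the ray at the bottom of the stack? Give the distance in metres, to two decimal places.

Apply Snell's law at each interface; in layer i the horizontal offset is hᵢ·tan θᵢ.
Layer 1: θ = 15.70°; offset = 10.7·tan 15.70° = 3.0076 m.
Layer 2: sin θ = 0.402·sin 15.7°/0.331 = 0.3286, θ = 19.19°; offset = 27.2·tan 19.19° = 9.4649 m.
Layer 3: sin θ = 0.692·sin 15.7°/0.331 = 0.5657, θ = 34.45°; offset = 16.9·tan 34.45° = 11.5945 m.
Total horizontal offset = 24.0671 m.

24.07 m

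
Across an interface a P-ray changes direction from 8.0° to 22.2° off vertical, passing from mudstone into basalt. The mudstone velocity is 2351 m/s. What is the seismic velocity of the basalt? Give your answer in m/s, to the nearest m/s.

6383 m/s

sin 8.0° = 0.1392; sin 22.2° = 0.3778.
V₂ = V₁·(sin θ₂/sin θ₁) = 2351·(0.3778/0.1392) = 6382.73 m/s.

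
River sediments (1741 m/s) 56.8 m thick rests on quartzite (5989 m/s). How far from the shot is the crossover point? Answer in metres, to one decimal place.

153.2 m

x_cross = 2h·√((V₂+V₁)/(V₂−V₁)).
(V₂+V₁)/(V₂−V₁) = (5989+1741)/(5989−1741) = 1.8197; √ = 1.3490.
x_cross = 2·56.8·1.3490 = 153.24 m.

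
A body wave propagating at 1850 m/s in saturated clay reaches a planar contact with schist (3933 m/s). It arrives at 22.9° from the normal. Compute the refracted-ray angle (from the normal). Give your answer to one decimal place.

Snell's law: sin θ₂ = (V₂/V₁)·sin θ₁ = (3933/1850)·sin 22.9° = 0.8273.
θ₂ = sin⁻¹(0.8273) = 55.82° (from vertical).

55.8°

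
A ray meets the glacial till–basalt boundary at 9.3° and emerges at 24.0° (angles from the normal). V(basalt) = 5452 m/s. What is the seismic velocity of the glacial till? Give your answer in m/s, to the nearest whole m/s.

2166 m/s

sin 9.3° = 0.1616; sin 24.0° = 0.4067.
V₁ = V₂·(sin θ₁/sin θ₂) = 5452·(0.1616/0.4067) = 2166.18 m/s.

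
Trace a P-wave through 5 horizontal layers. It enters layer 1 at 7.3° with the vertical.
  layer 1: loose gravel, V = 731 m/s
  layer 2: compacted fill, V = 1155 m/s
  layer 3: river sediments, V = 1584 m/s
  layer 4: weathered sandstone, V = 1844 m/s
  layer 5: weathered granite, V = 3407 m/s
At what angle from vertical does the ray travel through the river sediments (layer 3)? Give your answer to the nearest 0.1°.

Snell's law across each interface conserves sin θ / V, so sin θ_3 = V_3·sin θ₁/V₁.
sin θ_3 = 1584 × sin 7.3° / 731 = 0.2753.
θ_3 = 15.98° from the vertical.

16.0°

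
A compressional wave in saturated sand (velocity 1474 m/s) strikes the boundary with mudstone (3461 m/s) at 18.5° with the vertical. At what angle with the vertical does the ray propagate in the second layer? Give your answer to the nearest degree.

sin θ₁/V₁ = sin θ₂/V₂ ⇒ sin θ₂ = 3461·sin 18.5°/1474 = 3461·0.3173/1474 = 0.7450.
θ₂ = sin⁻¹(0.7450) = 48.16° (from vertical).

48°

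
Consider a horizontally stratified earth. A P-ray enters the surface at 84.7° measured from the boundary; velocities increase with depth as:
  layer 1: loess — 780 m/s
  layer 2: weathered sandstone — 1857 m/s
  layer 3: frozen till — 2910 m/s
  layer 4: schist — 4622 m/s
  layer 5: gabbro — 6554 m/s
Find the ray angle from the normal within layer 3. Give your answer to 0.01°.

From the normal: θ₁ = 90° − 84.7° = 5.3°.
Snell's law across each interface conserves sin θ / V, so sin θ_3 = V_3·sin θ₁/V₁.
sin θ_3 = 2910 × sin 5.3° / 780 = 0.3446.
θ_3 = arcsin 0.3446 = 20.16°.

20.16°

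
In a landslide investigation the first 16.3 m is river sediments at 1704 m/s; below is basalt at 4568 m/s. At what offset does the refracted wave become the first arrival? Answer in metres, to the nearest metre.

48 m

x_cross = 2h·√((V₂+V₁)/(V₂−V₁)).
(V₂+V₁)/(V₂−V₁) = (4568+1704)/(4568−1704) = 2.1899; √ = 1.4798.
x_cross = 2·16.3·1.4798 = 48.24 m.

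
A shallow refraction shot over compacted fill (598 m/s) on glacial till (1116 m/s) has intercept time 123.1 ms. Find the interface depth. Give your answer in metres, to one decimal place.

θ_c = arcsin(598/1116) = 32.40°; cos θ_c = 0.8443.
tᵢ = 2h cos θ_c/V₁ ⇒ h = tᵢ·V₁/(2 cos θ_c) = 0.1231·598/(2·0.8443) = 43.59 m.

43.6 m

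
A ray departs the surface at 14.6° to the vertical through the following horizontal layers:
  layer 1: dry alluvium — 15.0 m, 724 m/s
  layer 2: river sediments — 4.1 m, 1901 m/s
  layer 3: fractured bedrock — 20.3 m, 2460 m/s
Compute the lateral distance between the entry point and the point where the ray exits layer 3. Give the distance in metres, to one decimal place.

41.2 m

Apply Snell's law at each interface; in layer i the horizontal offset is hᵢ·tan θᵢ.
Layer 1: θ = 14.60°; offset = 15.0·tan 14.60° = 3.907 m.
Layer 2: sin θ = 1901·sin 14.6°/724 = 0.6619, θ = 41.44°; offset = 4.1·tan 41.44° = 3.620 m.
Layer 3: sin θ = 2460·sin 14.6°/724 = 0.8565, θ = 58.92°; offset = 20.3·tan 58.92° = 33.683 m.
Total horizontal offset = 41.210 m.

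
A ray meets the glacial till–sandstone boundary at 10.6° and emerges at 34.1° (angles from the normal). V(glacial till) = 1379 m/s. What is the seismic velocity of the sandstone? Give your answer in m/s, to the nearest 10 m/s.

sin 10.6° = 0.1840; sin 34.1° = 0.5606.
V₂ = V₁·(sin θ₂/sin θ₁) = 1379·(0.5606/0.1840) = 4202.86 m/s.

4200 m/s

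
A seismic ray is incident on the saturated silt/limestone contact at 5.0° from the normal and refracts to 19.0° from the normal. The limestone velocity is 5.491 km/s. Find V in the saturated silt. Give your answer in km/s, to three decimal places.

Snell's law: sin 5.0°/V₁ = sin 19.0°/V₂.
V₁ = V₂·sin 5.0°/sin 19.0° = 5.491 × 0.2677 = 1.470 km/s.

1.470 km/s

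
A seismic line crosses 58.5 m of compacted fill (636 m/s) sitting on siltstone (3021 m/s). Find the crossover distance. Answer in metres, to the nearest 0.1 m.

θ_c = arcsin(636/3021) = 12.15°, so cos θ_c = 0.9776 and tᵢ = 2h cos θ_c/V₁ = 0.1798 s.
At crossover x/V₁ = x/V₂ + tᵢ ⇒ x = tᵢ/(1/V₁ − 1/V₂) = 0.17984/(1.5723e-03 − 3.3102e-04) = 144.88 m.

144.9 m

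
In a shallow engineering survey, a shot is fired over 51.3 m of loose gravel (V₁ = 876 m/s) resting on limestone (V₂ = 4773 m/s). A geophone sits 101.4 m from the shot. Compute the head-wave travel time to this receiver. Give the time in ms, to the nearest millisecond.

136 ms

θ_c = arcsin(V₁/V₂) = arcsin(876/4773) = 10.58°, cos θ_c = 0.9830.
Intercept time tᵢ = 2h cos θ_c / V₁ = 2·51.3·0.9830/876 = 0.11513 s.
t = x/V₂ + tᵢ = 101.4/4773 + 0.11513 = 0.13638 s.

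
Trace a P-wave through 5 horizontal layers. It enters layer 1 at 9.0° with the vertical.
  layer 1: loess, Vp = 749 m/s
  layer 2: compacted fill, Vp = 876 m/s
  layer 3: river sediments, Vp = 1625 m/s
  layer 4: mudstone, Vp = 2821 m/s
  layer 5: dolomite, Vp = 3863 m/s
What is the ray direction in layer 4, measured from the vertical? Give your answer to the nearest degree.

Ray parameter p = sin 9.0° / 749 = 2.0886e-04 s/m.
sin θ_4 = p·V_4 = 2.0886e-04 × 2821 = 0.5892.
θ_4 = 36.10° from the vertical.

36°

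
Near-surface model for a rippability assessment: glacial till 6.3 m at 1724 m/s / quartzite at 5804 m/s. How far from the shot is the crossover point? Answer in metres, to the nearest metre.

17 m

x_cross = 2h·√((V₂+V₁)/(V₂−V₁)).
(V₂+V₁)/(V₂−V₁) = (5804+1724)/(5804−1724) = 1.8451; √ = 1.3583.
x_cross = 2·6.3·1.3583 = 17.12 m.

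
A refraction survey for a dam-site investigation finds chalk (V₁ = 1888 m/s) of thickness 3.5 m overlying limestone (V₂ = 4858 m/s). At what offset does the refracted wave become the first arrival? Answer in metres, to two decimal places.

θ_c = arcsin(1888/4858) = 22.87°, so cos θ_c = 0.9214 and tᵢ = 2h cos θ_c/V₁ = 0.0034 s.
At crossover x/V₁ = x/V₂ + tᵢ ⇒ x = tᵢ/(1/V₁ − 1/V₂) = 0.00342/(5.2966e-04 − 2.0585e-04) = 10.55 m.

10.55 m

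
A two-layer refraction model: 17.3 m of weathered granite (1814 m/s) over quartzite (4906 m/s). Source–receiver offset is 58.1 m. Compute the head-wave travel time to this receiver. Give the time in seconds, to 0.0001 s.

0.0296 s

θ_c = arcsin(V₁/V₂) = arcsin(1814/4906) = 21.70°, cos θ_c = 0.9291.
Intercept time tᵢ = 2h cos θ_c / V₁ = 2·17.3·0.9291/1814 = 0.01772 s.
t = x/V₂ + tᵢ = 58.1/4906 + 0.01772 = 0.02956 s.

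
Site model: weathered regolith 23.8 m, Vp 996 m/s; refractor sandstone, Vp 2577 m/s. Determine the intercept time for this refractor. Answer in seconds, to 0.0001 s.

0.0441 s

tᵢ = 2h·√(V₂²−V₁²)/(V₁V₂).
√(V₂²−V₁²) = √(2577²−996²) = 2376.7 m/s.
tᵢ = 2·23.8·2376.7/(996·2577) = 0.04408 s.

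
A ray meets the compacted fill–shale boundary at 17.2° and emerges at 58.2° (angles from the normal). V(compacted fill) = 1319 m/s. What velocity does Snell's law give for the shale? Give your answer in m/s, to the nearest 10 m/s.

3790 m/s

sin 17.2° = 0.2957; sin 58.2° = 0.8499.
V₂ = V₁·(sin θ₂/sin θ₁) = 1319·(0.8499/0.2957) = 3790.93 m/s.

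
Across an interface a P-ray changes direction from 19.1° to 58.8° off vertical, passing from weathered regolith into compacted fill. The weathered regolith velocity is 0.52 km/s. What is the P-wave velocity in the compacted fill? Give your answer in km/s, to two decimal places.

1.36 km/s

sin 19.1° = 0.3272; sin 58.8° = 0.8554.
V₂ = V₁·(sin θ₂/sin θ₁) = 0.52·(0.8554/0.3272) = 1.36 km/s.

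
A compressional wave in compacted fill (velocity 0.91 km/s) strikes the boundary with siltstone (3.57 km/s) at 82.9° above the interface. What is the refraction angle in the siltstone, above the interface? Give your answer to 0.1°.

Convert to the normal: θ₁ = 90° − 82.9° = 7.1°.
sin θ₁/V₁ = sin θ₂/V₂ ⇒ sin θ₂ = 3.57·sin 7.1°/0.91 = 3.57·0.1236/0.91 = 0.4849.
θ₂ = arcsin 0.4849 = 29.01° from the normal.
From the interface: 90° − 29.01° = 60.99°.

61.0°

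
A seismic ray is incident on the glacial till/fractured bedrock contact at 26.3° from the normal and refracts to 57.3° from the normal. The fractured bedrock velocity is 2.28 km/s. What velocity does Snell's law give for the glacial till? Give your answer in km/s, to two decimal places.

1.20 km/s

sin 26.3° = 0.4431; sin 57.3° = 0.8415.
V₁ = V₂·(sin θ₁/sin θ₂) = 2.28·(0.4431/0.8415) = 1.20 km/s.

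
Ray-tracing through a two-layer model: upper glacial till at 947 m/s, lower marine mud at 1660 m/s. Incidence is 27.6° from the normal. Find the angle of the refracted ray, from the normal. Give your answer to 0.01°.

54.30°

Snell's law: sin θ₂ = (V₂/V₁)·sin θ₁ = (1660/947)·sin 27.6° = 0.8121.
θ₂ = sin⁻¹(0.8121) = 54.30° (from vertical).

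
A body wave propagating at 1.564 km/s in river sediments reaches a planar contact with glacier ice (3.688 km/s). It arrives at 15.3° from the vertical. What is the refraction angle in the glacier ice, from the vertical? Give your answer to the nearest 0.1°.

sin θ₁/V₁ = sin θ₂/V₂ ⇒ sin θ₂ = 3.688·sin 15.3°/1.564 = 3.688·0.2639/1.564 = 0.6222.
θ₂ = arcsin 0.6222 = 38.48° from the normal.

38.5°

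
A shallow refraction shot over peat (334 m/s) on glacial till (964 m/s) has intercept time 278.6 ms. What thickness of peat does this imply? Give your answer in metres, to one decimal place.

49.6 m

h = tᵢ·V₁·V₂ / (2·√(V₂²−V₁²)).
√(V₂²−V₁²) = √(964² − 334²) = 904.3 m/s.
h = 0.2786 s × 334 × 964 / (2 × 904.3) = 49.60 m.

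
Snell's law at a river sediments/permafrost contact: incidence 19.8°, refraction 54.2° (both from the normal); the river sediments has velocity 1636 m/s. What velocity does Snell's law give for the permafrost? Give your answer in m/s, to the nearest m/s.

Snell's law: sin 19.8°/V₁ = sin 54.2°/V₂.
V₂ = V₁·sin 54.2°/sin 19.8° = 1636 × 2.3944 = 3917.19 m/s.

3917 m/s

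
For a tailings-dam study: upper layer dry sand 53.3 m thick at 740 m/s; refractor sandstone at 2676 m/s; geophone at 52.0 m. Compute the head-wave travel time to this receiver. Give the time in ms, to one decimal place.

θ_c = arcsin(V₁/V₂) = arcsin(740/2676) = 16.05°, cos θ_c = 0.9610.
Intercept time tᵢ = 2h cos θ_c / V₁ = 2·53.3·0.9610/740 = 0.13844 s.
t = x/V₂ + tᵢ = 52.0/2676 + 0.13844 = 0.15787 s.

157.9 ms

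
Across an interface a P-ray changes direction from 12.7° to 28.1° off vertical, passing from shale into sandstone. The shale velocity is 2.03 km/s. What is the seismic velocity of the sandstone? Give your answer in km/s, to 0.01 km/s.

4.35 km/s

Snell's law: sin 12.7°/V₁ = sin 28.1°/V₂.
V₂ = V₁·sin 28.1°/sin 12.7° = 2.03 × 2.1425 = 4.35 km/s.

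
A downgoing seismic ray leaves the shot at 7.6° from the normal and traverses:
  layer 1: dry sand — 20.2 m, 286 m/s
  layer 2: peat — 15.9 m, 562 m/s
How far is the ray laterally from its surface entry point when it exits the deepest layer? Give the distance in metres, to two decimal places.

p = sin θ₁/V₁ = sin 7.6°/286 = 4.6243e-04 s/m is conserved through the stack.
Layer 1: θ = 7.60°; offset = 20.2·tan 7.60° = 2.6953 m.
Layer 2: sin θ = p·562 = 0.2599 → θ = 15.06°; offset = 15.9·tan 15.06° = 4.2793 m.
Total horizontal offset = 6.9745 m.

6.97 m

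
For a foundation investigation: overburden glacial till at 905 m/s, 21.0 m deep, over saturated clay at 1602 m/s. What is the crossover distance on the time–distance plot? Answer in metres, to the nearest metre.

θ_c = arcsin(905/1602) = 34.40°, so cos θ_c = 0.8251 and tᵢ = 2h cos θ_c/V₁ = 0.0383 s.
At crossover x/V₁ = x/V₂ + tᵢ ⇒ x = tᵢ/(1/V₁ − 1/V₂) = 0.03829/(1.1050e-03 − 6.2422e-04) = 79.65 m.

80 m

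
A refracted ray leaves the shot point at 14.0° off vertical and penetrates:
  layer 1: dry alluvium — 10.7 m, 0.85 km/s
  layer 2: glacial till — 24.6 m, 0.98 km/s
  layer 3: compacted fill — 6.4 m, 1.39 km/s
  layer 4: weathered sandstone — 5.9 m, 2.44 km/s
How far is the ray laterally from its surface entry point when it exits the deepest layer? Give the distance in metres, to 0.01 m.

Ray parameter p = sin 14.0° / 0.85 km/s = 2.8461e-01 s/km.
Layer 1: θ = 14.00°; offset = 10.7·tan 14.00° = 2.6678 m.
Layer 2: sin θ = p·0.98 = 0.2789 → θ = 16.20°; offset = 24.6·tan 16.20° = 7.1450 m.
Layer 3: sin θ = p·1.39 = 0.3956 → θ = 23.30°; offset = 6.4·tan 23.30° = 2.7568 m.
Layer 4: sin θ = p·2.44 = 0.6945 → θ = 43.98°; offset = 5.9·tan 43.98° = 5.6944 m.
Σ offsets = 18.2641 m.

18.26 m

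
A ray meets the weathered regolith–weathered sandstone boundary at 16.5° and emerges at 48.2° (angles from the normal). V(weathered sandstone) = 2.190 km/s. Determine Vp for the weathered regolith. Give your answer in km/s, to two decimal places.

sin 16.5° = 0.2840; sin 48.2° = 0.7455.
V₁ = V₂·(sin θ₁/sin θ₂) = 2.190·(0.2840/0.7455) = 0.83 km/s.

0.83 km/s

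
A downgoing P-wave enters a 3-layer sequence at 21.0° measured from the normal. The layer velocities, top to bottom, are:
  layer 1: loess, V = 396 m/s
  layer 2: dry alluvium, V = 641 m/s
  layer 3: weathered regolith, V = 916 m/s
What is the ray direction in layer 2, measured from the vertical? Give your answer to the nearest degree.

Snell's law across each interface conserves sin θ / V, so sin θ_2 = V_2·sin θ₁/V₁.
sin θ_2 = 641 × sin 21.0° / 396 = 0.5801.
θ_2 = 35.46° from the vertical.

35°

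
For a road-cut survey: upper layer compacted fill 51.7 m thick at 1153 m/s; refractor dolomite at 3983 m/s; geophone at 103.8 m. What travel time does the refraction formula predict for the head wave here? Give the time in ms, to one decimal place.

111.9 ms

t = x/V₂ + 2h·√(V₂²−V₁²)/(V₁V₂).
√(V₂²−V₁²) = √(3983²−1153²) = 3812.5 m/s; delay term = 2·51.7·3812.5/(1153·3983) = 0.08584 s.
t = 103.8/3983 + 0.08584 = 0.11190 s.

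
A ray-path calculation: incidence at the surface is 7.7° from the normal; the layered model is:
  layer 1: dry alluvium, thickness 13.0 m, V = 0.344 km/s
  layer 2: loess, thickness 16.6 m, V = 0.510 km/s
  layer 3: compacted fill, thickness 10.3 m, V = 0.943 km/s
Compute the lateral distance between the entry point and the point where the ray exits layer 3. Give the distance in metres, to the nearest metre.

9 m

p = sin θ₁/V₁ = sin 7.7°/0.344 = 3.8949e-01 s/km is conserved through the stack.
Layer 1: θ = 7.70°; offset = 13.0·tan 7.70° = 1.758 m.
Layer 2: sin θ = p·0.510 = 0.1986 → θ = 11.46°; offset = 16.6·tan 11.46° = 3.365 m.
Layer 3: sin θ = p·0.943 = 0.3673 → θ = 21.55°; offset = 10.3·tan 21.55° = 4.067 m.
Summing the layer offsets gives 9.190 m.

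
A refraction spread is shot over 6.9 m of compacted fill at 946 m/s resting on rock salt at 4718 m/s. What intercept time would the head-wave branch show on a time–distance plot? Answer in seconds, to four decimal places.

0.0143 s

θ_c = arcsin(V₁/V₂) = arcsin(946/4718) = 11.57°; cos θ_c = 0.9797.
tᵢ = 2h·cos θ_c / V₁ = 2·6.9·0.9797 / 946 = 0.01429 s.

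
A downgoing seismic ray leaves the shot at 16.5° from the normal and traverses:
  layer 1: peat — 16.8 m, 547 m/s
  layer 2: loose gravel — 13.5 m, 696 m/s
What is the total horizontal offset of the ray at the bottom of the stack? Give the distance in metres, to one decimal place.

Apply Snell's law at each interface; in layer i the horizontal offset is hᵢ·tan θᵢ.
Layer 1: θ = 16.50°; offset = 16.8·tan 16.50° = 4.976 m.
Layer 2: sin θ = 696·sin 16.5°/547 = 0.3614, θ = 21.18°; offset = 13.5·tan 21.18° = 5.232 m.
Summing the layer offsets gives 10.209 m.

10.2 m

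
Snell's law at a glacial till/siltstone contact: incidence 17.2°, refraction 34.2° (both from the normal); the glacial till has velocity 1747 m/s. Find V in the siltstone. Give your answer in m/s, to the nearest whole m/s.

3321 m/s

Snell's law: sin 17.2°/V₁ = sin 34.2°/V₂.
V₂ = V₁·sin 34.2°/sin 17.2° = 1747 × 1.9008 = 3320.71 m/s.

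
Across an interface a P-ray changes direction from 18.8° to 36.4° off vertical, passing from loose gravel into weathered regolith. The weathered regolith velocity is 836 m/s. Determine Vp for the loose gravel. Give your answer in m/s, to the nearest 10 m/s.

sin 18.8° = 0.3223; sin 36.4° = 0.5934.
V₁ = V₂·(sin θ₁/sin θ₂) = 836·(0.3223/0.5934) = 454.00 m/s.

450 m/s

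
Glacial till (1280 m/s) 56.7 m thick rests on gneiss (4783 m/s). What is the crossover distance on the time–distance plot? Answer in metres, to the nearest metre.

θ_c = arcsin(1280/4783) = 15.52°, so cos θ_c = 0.9635 and tᵢ = 2h cos θ_c/V₁ = 0.0854 s.
At crossover x/V₁ = x/V₂ + tᵢ ⇒ x = tᵢ/(1/V₁ − 1/V₂) = 0.08536/(7.8125e-04 − 2.0907e-04) = 149.19 m.

149 m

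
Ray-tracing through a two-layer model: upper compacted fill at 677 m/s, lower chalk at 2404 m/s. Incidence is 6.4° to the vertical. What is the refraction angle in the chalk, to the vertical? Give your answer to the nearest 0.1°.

23.3°

sin θ₁/V₁ = sin θ₂/V₂ ⇒ sin θ₂ = 2404·sin 6.4°/677 = 2404·0.1115/677 = 0.3958.
θ₂ = sin⁻¹(0.3958) = 23.32° (from vertical).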